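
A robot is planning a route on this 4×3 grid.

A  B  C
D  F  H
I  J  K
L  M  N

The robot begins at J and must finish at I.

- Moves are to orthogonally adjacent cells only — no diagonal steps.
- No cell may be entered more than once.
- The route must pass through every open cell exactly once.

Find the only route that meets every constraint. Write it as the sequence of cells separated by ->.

J -> F -> D -> A -> B -> C -> H -> K -> N -> M -> L -> I

Need to visit all 12 open cells exactly once, starting at J and ending at I.
Cell L has only two open neighbours (I and M), so the path must pass straight through it: one of those is the cell it's entered from and the other is where it exits.
Route from J: up 1 to F, left 1 to D, up 1 to A, right 2 to C, down 3 to N, left 2 to L, up 1 to I — 11 moves in all.
Check: all 12 open cells covered.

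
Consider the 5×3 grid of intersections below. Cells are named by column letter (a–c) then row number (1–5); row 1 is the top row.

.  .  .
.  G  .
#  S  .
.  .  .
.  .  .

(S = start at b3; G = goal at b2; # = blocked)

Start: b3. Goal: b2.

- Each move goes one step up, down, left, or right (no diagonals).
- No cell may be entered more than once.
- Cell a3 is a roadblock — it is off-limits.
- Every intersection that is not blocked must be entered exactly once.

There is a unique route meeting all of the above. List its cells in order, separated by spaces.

b3 b4 a4 a5 b5 c5 c4 c3 c2 c1 b1 a1 a2 b2

Need to visit all 14 open cells exactly once, starting at b3 and ending at b2.
Route from b3: down 1 to b4, left 1 to a4, down 1 to a5, right 2 to c5, up 4 to c1, left 2 to a1, down 1 to a2, right 1 to b2 — 13 moves in all.
Check: all 14 open cells covered.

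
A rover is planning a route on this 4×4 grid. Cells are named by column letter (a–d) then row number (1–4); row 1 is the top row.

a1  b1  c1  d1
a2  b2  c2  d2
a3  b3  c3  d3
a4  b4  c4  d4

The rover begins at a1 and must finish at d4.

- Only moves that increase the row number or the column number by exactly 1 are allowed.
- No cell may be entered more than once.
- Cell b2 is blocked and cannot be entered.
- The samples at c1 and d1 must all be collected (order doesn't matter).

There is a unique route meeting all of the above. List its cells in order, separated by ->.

a1 -> b1 -> c1 -> d1 -> d2 -> d3 -> d4

Moves only go right or down, so the column and row indices never decrease.
Route from a1: 3× right (reaching d1), 3× down (reaching d4) — 6 moves in all.
Check: all required cells visited.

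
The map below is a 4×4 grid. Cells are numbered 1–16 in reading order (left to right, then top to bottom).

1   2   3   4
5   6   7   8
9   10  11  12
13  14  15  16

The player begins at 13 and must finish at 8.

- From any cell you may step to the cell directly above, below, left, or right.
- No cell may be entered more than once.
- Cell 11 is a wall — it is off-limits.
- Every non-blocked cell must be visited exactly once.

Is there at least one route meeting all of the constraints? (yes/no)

Colour the cells like a checkerboard: each orthogonal step flips colour, so a Hamiltonian route alternates colours. Here there are 7 cells of one colour and 8 of the other, with start on the opposite colour to the goal — the counts and endpoints can't be arranged into an alternating sequence of length 15, so no Hamiltonian route exists.

no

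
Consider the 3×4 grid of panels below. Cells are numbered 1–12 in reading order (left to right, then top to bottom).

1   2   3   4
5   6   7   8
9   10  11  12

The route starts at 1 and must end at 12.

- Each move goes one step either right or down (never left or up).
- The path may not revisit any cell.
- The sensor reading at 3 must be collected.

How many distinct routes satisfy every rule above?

3

A right/down-only route from 1 to 12 makes exactly 2 down-moves and 3 right-moves in some order.
With no other constraints that would be C(5,2) = 10 routes.
Split at 3 and multiply the segment counts: 1→3: 1; 3→12: 3; product = 3.
That gives 3 routes.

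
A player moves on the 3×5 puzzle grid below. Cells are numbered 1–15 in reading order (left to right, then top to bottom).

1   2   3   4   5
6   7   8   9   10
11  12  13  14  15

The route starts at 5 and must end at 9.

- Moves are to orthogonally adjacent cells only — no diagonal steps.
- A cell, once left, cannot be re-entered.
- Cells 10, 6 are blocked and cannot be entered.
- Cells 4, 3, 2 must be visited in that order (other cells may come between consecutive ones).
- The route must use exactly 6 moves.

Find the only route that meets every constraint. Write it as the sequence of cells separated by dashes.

5 - 4 - 3 - 2 - 7 - 8 - 9

The waypoints must appear in the order 4, 3, 2, with no cell reused.
Route from 5: left 3 to 2, down 1 to 7, right 2 to 9 — 6 moves in all.
Check: order respected (4 at step 1, 3 at step 2, 2 at step 3); 6 moves as required.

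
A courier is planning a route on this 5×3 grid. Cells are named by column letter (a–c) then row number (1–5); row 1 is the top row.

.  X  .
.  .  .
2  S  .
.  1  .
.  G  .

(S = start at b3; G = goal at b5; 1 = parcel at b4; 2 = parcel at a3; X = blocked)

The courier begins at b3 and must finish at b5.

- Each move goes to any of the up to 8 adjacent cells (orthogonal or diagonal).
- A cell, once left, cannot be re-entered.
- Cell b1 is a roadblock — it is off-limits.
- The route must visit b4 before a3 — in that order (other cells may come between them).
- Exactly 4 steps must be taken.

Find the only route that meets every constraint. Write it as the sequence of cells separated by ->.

The waypoints must appear in the order b4, a3, with no cell reused.
Route from b3: down 1 to b4, up-left 1 to a3, down 1 to a4, down-right 1 to b5 — 4 moves in all.
Check: order respected (1 at step 1, 2 at step 2); 4 moves as required.

b3 -> b4 -> a3 -> a4 -> b5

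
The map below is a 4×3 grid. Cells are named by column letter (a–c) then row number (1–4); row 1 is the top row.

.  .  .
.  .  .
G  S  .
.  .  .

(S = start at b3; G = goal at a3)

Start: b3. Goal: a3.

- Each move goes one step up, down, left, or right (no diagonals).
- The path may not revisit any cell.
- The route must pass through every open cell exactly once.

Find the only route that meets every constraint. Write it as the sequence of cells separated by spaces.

Need to visit all 12 open cells exactly once, starting at b3 and ending at a3.
Cell c1 has only two open neighbours (c2 and b1), so the path must pass straight through it: one of those is the cell it's entered from and the other is where it exits.
Route from b3: up 1 to b2, left 1 to a2, up 1 to a1, right 2 to c1, down 3 to c4, left 2 to a4, up 1 to a3 — 11 moves in all.
Check: all 12 open cells covered.

b3 b2 a2 a1 b1 c1 c2 c3 c4 b4 a4 a3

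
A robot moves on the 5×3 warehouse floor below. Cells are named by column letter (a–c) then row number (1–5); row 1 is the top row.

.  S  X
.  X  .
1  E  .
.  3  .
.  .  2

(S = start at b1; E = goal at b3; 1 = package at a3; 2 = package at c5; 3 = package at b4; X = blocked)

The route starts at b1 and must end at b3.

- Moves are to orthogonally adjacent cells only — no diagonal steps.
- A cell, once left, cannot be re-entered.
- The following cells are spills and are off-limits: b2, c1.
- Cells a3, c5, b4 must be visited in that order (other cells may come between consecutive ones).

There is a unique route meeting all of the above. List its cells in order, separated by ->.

The waypoints must appear in the order a3, c5, b4, with no cell reused.
Route from b1: left to a1, 4× down (reaching a5), 2× right (reaching c5), up to c4, left to b4, up to b3 — 10 moves in all.
Check: order respected (1 at step 3, 2 at step 7, 3 at step 9).

b1 -> a1 -> a2 -> a3 -> a4 -> a5 -> b5 -> c5 -> c4 -> b4 -> b3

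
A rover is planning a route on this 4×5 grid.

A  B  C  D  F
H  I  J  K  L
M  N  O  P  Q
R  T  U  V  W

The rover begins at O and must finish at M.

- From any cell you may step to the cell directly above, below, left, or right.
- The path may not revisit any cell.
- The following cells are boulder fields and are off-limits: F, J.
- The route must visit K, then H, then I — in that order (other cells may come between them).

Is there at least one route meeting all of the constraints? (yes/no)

yes

One route that works: O → P → K → D → C → B → A → H → I → N → M.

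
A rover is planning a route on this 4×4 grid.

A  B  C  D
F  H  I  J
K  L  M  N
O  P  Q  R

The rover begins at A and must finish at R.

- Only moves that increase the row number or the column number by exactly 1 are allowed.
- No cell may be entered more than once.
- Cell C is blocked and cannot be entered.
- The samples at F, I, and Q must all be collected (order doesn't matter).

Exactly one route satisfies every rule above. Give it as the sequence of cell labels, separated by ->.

Moves only go right or down, so the column and row indices never decrease.
Route from A: down to F, 2× right (reaching I), 2× down (reaching Q), right to R — 6 moves in all.
Check: all required cells visited.

A -> F -> H -> I -> M -> Q -> R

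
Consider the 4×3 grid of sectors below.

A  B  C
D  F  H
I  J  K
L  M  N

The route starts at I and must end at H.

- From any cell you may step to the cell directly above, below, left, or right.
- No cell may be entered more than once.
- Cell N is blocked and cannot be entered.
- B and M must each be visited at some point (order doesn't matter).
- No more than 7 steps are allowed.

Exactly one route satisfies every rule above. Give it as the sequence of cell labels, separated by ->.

I -> L -> M -> J -> F -> B -> C -> H

The budget equals the shortest possible length, so every move has to be on a shortest route through the required cells.
Route from I: down to L, right to M, 3× up (reaching B), right to C, down to H — 7 moves in all.
Check: all required cells visited; 7 ≤ 7 moves.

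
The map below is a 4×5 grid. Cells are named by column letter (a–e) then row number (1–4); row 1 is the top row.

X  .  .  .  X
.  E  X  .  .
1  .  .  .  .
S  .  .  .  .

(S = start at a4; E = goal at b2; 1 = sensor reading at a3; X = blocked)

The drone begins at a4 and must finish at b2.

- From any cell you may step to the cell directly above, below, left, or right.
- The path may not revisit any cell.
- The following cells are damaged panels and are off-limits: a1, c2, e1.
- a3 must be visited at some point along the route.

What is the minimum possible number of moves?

Any route passes through a3 somewhere between a4 and b2. Summing Manhattan distances along the two legs (a4 → a3 → b2) gives a lower bound of 1 + 2 = 3 moves.
A route of 3 moves achieves this: a4 → a3 → a2 → b2.
Since 3 matches the lower bound, it is optimal.

3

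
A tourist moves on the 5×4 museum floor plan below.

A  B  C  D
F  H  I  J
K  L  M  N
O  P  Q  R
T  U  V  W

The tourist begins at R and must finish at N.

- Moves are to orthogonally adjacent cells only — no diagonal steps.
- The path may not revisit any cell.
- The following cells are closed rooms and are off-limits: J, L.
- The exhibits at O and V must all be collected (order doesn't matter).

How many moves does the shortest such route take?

9

Any route passes through O and V in some order between R and N. Summing Manhattan distances along each leg and taking the cheapest ordering (R → O → V → N) gives a lower bound of 3 + 3 + 3 = 9 moves.
A route of 9 moves achieves this: R → W → V → U → T → O → P → Q → M → N.
Since 9 matches the lower bound, it is optimal.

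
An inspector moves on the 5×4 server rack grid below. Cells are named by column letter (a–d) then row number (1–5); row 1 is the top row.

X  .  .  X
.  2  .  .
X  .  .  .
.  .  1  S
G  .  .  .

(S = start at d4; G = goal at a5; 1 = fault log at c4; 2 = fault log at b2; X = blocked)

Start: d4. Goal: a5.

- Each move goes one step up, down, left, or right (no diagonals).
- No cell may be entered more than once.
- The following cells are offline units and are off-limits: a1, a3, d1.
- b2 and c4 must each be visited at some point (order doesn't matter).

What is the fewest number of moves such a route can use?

Any route passes through b2 and c4 in some order between d4 and a5. Summing Manhattan distances along each leg and taking the cheapest ordering (d4 → c4 → b2 → a5) gives a lower bound of 1 + 3 + 4 = 8 moves.
A route of 8 moves achieves this: d4 → c4 → c3 → c2 → b2 → b3 → b4 → b5 → a5.
Since 8 matches the lower bound, it is optimal.

8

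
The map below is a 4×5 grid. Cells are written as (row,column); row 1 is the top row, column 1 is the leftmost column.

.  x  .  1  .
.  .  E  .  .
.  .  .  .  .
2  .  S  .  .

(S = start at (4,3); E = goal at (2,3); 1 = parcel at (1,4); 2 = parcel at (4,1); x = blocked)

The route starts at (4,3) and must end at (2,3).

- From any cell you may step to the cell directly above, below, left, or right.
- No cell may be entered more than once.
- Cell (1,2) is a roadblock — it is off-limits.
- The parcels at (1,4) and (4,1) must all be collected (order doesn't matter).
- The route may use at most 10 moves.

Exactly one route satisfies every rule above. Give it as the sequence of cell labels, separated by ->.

The budget equals the shortest possible length, so every move has to be on a shortest route through the required cells.
Route from (4,3): left 2 to (4,1), up 1 to (3,1), right 3 to (3,4), up 2 to (1,4), left 1 to (1,3), down 1 to (2,3) — 10 moves in all.
Check: all required cells visited; 10 ≤ 10 moves.

(4,3) -> (4,2) -> (4,1) -> (3,1) -> (3,2) -> (3,3) -> (3,4) -> (2,4) -> (1,4) -> (1,3) -> (2,3)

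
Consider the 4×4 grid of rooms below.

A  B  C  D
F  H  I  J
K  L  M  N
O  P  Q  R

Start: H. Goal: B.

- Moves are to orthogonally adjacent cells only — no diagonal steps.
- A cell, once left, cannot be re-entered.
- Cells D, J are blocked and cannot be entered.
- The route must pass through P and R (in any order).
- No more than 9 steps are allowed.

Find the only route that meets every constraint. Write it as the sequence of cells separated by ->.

H -> L -> P -> Q -> R -> N -> M -> I -> C -> B

Any route must reach P and R and still end at B within 9 moves, so the order of the required stops is forced.
Route from H: down 2 to P, right 2 to R, up 1 to N, left 1 to M, up 2 to C, left 1 to B — 9 moves in all.
Check: all required cells visited; 9 ≤ 9 moves.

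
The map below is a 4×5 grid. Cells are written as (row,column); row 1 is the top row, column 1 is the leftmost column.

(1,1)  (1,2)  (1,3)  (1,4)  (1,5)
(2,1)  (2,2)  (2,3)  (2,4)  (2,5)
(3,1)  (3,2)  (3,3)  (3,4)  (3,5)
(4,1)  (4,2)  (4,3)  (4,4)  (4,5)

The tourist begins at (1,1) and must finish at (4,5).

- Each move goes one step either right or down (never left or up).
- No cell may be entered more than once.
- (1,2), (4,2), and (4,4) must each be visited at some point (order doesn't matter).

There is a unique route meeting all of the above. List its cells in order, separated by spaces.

(1,1) (1,2) (2,2) (3,2) (4,2) (4,3) (4,4) (4,5)

Moves only go right or down, so the column and row indices never decrease.
Route from (1,1): right 1 to (1,2), down 3 to (4,2), right 3 to (4,5) — 7 moves in all.
Check: all required cells visited.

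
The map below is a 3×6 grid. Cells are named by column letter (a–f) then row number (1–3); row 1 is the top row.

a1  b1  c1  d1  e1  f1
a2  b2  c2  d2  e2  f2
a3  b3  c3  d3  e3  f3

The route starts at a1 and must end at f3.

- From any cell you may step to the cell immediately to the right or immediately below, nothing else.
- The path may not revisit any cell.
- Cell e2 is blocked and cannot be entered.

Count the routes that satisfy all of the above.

11

A right/down-only route from a1 to f3 makes exactly 2 down-moves and 5 right-moves in some order.
With no other constraints that would be C(7,2) = 21 routes.
Subtract routes through each blocked cell (inclusion–exclusion for overlaps): − through e2: 10 → 11.
That gives 11 routes.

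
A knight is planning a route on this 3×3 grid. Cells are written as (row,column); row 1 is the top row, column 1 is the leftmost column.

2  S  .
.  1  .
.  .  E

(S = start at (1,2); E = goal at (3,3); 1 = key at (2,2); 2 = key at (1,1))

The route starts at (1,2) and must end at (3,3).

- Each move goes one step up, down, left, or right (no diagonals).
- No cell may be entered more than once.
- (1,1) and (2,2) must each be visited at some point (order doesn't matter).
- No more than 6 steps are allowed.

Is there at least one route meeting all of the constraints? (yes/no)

One route that works: (1,2) → (1,1) → (2,1) → (2,2) → (3,2) → (3,3).

yes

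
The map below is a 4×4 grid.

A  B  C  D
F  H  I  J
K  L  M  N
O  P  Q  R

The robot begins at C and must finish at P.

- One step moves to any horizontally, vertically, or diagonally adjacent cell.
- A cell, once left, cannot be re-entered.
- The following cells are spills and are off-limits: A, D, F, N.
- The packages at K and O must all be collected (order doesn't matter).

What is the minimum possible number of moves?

Any route passes through K and O in some order between C and P. Summing Chebyshev distances along each leg and taking the cheapest ordering (C → K → O → P) gives a lower bound of 2 + 1 + 1 = 4 moves.
A route of 4 moves achieves this: C → H → K → O → P.
Since 4 matches the lower bound, it is optimal.

4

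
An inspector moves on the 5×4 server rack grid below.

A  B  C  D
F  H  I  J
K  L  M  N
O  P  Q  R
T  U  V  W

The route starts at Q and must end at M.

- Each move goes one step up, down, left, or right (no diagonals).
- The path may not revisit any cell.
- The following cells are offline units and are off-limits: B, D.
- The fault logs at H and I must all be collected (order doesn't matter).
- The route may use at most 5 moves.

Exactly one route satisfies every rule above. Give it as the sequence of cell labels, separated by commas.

Q, P, L, H, I, M

Any route must reach H and I and still end at M within 5 moves, so the order of the required stops is forced.
Route from Q: left to P, 2× up (reaching H), right to I, down to M — 5 moves in all.
Check: all required cells visited; 5 ≤ 5 moves.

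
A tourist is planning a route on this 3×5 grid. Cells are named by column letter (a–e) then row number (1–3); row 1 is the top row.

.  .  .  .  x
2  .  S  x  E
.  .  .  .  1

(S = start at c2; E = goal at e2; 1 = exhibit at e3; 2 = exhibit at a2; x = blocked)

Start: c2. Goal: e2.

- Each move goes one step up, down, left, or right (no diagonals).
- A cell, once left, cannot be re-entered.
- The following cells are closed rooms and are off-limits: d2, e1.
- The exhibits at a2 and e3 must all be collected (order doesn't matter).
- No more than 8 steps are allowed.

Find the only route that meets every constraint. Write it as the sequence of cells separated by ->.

c2 -> b2 -> a2 -> a3 -> b3 -> c3 -> d3 -> e3 -> e2

The budget equals the shortest possible length, so every move has to be on a shortest route through the required cells.
Route from c2: left 2 to a2, down 1 to a3, right 4 to e3, up 1 to e2 — 8 moves in all.
Check: all required cells visited; 8 ≤ 8 moves.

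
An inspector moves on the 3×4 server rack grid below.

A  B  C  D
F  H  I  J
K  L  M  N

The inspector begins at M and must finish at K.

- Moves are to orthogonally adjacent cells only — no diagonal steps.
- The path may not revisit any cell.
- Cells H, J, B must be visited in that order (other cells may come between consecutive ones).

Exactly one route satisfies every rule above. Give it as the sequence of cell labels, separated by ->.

The waypoints must appear in the order H, J, B, with no cell reused.
Route from M: left to L, up to H, 2× right (reaching J), up to D, 3× left (reaching A), 2× down (reaching K) — 10 moves in all.
Check: order respected (H at step 2, J at step 4, B at step 7).

M -> L -> H -> I -> J -> D -> C -> B -> A -> F -> K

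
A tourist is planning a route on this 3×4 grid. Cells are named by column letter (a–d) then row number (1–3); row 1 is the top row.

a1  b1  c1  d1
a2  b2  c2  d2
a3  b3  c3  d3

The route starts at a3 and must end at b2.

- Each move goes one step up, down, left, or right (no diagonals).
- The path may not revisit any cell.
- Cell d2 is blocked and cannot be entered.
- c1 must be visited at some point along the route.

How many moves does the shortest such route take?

6

Any route passes through c1 somewhere between a3 and b2. Summing Manhattan distances along the two legs (a3 → c1 → b2) gives a lower bound of 4 + 2 = 6 moves.
A route of 6 moves achieves this: a3 → a2 → a1 → b1 → c1 → c2 → b2.
Since 6 matches the lower bound, it is optimal.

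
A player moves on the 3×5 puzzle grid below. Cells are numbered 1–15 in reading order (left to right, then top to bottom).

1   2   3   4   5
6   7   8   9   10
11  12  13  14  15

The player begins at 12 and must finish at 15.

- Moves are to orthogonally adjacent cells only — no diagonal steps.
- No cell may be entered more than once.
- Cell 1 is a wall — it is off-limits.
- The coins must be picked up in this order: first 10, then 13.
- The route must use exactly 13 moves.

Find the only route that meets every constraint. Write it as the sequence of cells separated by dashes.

The waypoints must appear in the order 10, 13, with no cell reused.
Route from 12: left 1 to 11, up 1 to 6, right 1 to 7, up 1 to 2, right 3 to 5, down 1 to 10, left 2 to 8, down 1 to 13, right 2 to 15 — 13 moves in all.
Check: order respected (10 at step 8, 13 at step 11); 13 moves as required.

12 - 11 - 6 - 7 - 2 - 3 - 4 - 5 - 10 - 9 - 8 - 13 - 14 - 15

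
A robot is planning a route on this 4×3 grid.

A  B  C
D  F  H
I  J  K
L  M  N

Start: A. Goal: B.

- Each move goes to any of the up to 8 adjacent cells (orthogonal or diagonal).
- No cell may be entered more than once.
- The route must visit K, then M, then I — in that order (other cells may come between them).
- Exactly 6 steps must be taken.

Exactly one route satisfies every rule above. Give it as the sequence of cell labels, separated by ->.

The waypoints must appear in the order K, M, I, with no cell reused.
Route from A: 2× down-right (reaching K), down-left to M, up-left to I, up to D, up-right to B — 6 moves in all.
Check: order respected (K at step 2, M at step 3, I at step 4); 6 moves as required.

A -> F -> K -> M -> I -> D -> B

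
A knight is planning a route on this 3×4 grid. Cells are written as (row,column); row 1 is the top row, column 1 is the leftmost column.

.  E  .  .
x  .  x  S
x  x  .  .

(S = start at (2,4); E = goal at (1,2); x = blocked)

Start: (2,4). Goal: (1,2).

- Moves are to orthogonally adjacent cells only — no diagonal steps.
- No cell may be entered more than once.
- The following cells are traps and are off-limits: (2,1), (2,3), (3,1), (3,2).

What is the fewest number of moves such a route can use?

The Manhattan distance from (2,4) to (1,2) is |2−1| + |4−2| = 3, so at least 3 moves are needed.
A route of 3 moves achieves this: (2,4) → (1,4) → (1,3) → (1,2).
Since 3 matches the lower bound, it is optimal.

3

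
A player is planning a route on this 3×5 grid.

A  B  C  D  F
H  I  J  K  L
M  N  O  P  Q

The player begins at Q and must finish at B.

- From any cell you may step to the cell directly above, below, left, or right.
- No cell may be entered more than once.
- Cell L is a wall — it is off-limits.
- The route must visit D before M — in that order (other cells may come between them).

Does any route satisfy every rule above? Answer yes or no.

yes

One route that works: Q → P → K → D → C → J → O → N → M → H → A → B.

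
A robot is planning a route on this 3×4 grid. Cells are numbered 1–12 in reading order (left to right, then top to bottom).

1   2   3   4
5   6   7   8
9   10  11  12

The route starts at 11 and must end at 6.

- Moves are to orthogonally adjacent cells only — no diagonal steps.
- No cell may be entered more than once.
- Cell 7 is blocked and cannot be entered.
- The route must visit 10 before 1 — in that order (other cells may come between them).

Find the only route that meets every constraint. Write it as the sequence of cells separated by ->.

11 -> 10 -> 9 -> 5 -> 1 -> 2 -> 6

The waypoints must appear in the order 10, 1, with no cell reused.
Route from 11: left 2 to 9, up 2 to 1, right 1 to 2, down 1 to 6 — 6 moves in all.
Check: order respected (10 at step 1, 1 at step 4).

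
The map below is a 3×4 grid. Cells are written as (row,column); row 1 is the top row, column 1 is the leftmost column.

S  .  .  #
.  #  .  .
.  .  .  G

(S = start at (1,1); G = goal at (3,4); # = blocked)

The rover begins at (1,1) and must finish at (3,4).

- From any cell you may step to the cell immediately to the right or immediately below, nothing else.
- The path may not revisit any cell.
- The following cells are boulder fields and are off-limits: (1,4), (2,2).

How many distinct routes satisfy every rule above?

A right/down-only route from (1,1) to (3,4) makes exactly 2 down-moves and 3 right-moves in some order.
With no other constraints that would be C(5,2) = 10 routes.
Subtract routes through each blocked cell (inclusion–exclusion for overlaps): − through (1,4): 1 − through (2,2): 6 → 3.
That gives 3 routes.

3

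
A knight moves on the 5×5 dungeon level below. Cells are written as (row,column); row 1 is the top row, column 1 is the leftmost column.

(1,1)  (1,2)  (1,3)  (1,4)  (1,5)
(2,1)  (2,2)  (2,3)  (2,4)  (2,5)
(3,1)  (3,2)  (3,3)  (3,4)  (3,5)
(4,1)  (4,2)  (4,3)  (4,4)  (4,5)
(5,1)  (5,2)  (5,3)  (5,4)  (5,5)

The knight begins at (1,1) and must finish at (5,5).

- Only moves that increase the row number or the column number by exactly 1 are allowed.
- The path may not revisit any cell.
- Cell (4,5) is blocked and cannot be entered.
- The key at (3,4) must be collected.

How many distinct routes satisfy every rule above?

A right/down-only route from (1,1) to (5,5) makes exactly 4 down-moves and 4 right-moves in some order.
With no other constraints that would be C(8,4) = 70 routes.
Split at (3,4) and multiply the segment counts (each segment already excludes blocked cells): (1,1)→(3,4): 10; (3,4)→(5,5): 1; product = 10.
That gives 10 routes.

10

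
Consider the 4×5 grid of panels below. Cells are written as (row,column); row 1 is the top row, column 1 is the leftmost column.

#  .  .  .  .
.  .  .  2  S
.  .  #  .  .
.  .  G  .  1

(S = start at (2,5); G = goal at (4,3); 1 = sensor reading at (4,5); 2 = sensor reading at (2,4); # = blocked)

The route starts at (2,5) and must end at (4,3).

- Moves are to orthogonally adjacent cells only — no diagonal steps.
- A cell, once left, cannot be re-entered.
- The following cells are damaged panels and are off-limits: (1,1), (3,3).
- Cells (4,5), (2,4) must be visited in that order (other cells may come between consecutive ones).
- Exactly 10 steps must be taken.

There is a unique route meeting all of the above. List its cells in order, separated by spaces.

The waypoints must appear in the order (4,5), (2,4), with no cell reused.
Route from (2,5): down 2 to (4,5), left 1 to (4,4), up 2 to (2,4), left 2 to (2,2), down 2 to (4,2), right 1 to (4,3) — 10 moves in all.
Check: order respected (1 at step 2, 2 at step 5); 10 moves as required.

(2,5) (3,5) (4,5) (4,4) (3,4) (2,4) (2,3) (2,2) (3,2) (4,2) (4,3)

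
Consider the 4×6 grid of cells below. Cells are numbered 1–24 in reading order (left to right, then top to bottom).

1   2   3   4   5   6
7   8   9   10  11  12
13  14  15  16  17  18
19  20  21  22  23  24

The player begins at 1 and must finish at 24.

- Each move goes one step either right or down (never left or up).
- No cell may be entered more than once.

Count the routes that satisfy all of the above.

56

A right/down-only route from 1 to 24 makes exactly 3 down-moves and 5 right-moves in some order.
With no other constraints that would be C(8,3) = 56 routes.
That gives 56 routes.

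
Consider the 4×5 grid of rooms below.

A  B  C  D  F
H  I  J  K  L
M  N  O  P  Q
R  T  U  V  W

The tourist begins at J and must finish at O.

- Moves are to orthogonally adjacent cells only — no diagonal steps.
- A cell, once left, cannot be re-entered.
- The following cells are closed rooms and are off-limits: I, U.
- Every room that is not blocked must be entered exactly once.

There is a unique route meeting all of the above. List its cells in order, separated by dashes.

Need to visit all 18 open cells exactly once, starting at J and ending at O.
Cell W has only two open neighbours (Q and V), so the path must pass straight through it: one of those is the cell it's entered from and the other is where it exits.
Route from J: right 1 to K, down 2 to V, right 1 to W, up 3 to F, left 4 to A, down 3 to R, right 1 to T, up 1 to N, right 1 to O — 17 moves in all.
Check: all 18 open cells covered.

J - K - P - V - W - Q - L - F - D - C - B - A - H - M - R - T - N - O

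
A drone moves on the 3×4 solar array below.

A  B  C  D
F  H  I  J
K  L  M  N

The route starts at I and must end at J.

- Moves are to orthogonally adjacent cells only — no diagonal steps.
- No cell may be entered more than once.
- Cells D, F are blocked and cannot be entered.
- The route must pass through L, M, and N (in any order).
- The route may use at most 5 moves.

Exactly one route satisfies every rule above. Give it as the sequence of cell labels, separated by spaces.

I H L M N J

The 5-move cap with required stops at L, M, N leaves no slack for detours.
Route from I: left to H, down to L, 2× right (reaching N), up to J — 5 moves in all.
Check: all required cells visited; 5 ≤ 5 moves.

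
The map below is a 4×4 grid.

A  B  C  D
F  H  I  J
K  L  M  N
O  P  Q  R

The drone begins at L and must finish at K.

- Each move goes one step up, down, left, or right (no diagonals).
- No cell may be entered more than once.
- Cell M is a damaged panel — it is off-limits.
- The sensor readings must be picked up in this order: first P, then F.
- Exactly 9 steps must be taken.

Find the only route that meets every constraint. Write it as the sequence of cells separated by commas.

The waypoints must appear in the order P, F, with no cell reused.
Route from L: down to P, 2× right (reaching R), 2× up (reaching J), 3× left (reaching F), down to K — 9 moves in all.
Check: order respected (P at step 1, F at step 8); 9 moves as required.

L, P, Q, R, N, J, I, H, F, K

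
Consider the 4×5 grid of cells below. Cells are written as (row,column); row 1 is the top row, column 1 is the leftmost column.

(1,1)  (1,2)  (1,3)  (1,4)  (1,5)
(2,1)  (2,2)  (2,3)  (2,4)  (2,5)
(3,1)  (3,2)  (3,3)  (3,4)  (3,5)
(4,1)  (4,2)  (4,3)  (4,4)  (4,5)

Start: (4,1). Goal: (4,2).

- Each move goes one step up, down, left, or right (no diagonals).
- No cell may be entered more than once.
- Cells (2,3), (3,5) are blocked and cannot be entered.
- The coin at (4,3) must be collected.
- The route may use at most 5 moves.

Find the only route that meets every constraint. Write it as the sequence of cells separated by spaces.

(4,1) (3,1) (3,2) (3,3) (4,3) (4,2)

Any route must reach (4,3) and still end at (4,2) within 5 moves, so the order of the required stops is forced.
Route from (4,1): up to (3,1), 2× right (reaching (3,3)), down to (4,3), left to (4,2) — 5 moves in all.
Check: all required cells visited; 5 ≤ 5 moves.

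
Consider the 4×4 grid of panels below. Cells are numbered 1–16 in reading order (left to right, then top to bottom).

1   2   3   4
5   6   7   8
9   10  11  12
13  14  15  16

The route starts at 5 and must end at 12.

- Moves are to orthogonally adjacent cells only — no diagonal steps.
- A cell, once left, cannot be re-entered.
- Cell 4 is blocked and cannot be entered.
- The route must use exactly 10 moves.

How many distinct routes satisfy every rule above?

16

Need simple routes of exactly 10 moves from 5 to 12 (Manhattan distance 4, so 3 moves are spent on a detour and 3 undoing it).
Branch systematically from the start, pruning whenever the remaining move budget drops below the Manhattan distance to 12 or differs from it in parity. Grouping the completions by first move — via 1: 8; via 9: 5; via 6: 3 — and summing: 8 + 5 + 3 = 16.
That gives 16 routes.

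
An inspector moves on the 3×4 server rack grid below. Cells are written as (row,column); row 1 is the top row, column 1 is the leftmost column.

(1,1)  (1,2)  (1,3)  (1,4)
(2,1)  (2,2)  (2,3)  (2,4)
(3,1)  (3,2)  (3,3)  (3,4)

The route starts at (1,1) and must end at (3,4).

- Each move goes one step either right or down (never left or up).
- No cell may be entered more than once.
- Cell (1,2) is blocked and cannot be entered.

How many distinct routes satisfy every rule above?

4

A right/down-only route from (1,1) to (3,4) makes exactly 2 down-moves and 3 right-moves in some order.
With no other constraints that would be C(5,2) = 10 routes.
Subtract routes through each blocked cell (inclusion–exclusion for overlaps): − through (1,2): 6 → 4.
That gives 4 routes.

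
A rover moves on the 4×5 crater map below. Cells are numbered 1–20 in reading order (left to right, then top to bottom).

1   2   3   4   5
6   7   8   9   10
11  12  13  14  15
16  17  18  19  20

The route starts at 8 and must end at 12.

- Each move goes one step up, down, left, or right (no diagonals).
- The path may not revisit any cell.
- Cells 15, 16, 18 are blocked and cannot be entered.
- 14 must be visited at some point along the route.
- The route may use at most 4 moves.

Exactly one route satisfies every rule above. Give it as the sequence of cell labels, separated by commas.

8, 9, 14, 13, 12

Any route must reach 14 and still end at 12 within 4 moves, so the order of the required stops is forced.
Route from 8: right to 9, down to 14, 2× left (reaching 12) — 4 moves in all.
Check: all required cells visited; 4 ≤ 4 moves.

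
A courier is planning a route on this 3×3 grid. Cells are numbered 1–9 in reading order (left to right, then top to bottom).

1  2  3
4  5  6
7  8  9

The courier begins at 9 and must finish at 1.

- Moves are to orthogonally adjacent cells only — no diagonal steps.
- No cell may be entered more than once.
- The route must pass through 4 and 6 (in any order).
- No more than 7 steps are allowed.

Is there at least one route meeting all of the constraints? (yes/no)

yes

One route that works: 9 → 6 → 5 → 4 → 1.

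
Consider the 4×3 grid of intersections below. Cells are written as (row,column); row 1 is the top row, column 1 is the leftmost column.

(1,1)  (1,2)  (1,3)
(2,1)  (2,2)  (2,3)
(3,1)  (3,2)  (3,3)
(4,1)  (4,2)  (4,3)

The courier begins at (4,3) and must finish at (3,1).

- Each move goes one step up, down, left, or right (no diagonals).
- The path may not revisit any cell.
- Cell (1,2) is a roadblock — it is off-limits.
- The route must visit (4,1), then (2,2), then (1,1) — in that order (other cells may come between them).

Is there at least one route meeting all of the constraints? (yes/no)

no

(1,1) must be visited but has only one open neighbour ((2,1)), and it is neither the start nor the goal — the route would have to enter and leave through (2,1), re-entering it.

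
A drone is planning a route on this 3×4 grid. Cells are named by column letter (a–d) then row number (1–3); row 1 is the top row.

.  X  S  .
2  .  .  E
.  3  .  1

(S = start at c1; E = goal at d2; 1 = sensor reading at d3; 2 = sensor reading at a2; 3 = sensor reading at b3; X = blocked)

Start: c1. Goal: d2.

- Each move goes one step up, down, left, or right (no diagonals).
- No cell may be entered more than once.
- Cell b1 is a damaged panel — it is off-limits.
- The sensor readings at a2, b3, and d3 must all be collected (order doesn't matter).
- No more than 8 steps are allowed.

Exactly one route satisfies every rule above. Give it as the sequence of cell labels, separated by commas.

c1, c2, b2, a2, a3, b3, c3, d3, d2

Any route must reach a2, b3, and d3 and still end at d2 within 8 moves, so the order of the required stops is forced.
Route from c1: down to c2, 2× left (reaching a2), down to a3, 3× right (reaching d3), up to d2 — 8 moves in all.
Check: all required cells visited; 8 ≤ 8 moves.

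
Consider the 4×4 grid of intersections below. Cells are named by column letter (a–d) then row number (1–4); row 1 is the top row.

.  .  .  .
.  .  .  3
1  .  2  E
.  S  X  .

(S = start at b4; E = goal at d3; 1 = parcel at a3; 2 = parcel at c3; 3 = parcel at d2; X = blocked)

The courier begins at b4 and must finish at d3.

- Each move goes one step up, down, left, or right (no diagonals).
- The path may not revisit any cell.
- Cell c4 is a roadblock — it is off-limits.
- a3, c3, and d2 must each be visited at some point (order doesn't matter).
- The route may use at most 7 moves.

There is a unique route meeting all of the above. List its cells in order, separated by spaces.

Any route must reach a3, c3, and d2 and still end at d3 within 7 moves, so the order of the required stops is forced.
Route from b4: left 1 to a4, up 1 to a3, right 2 to c3, up 1 to c2, right 1 to d2, down 1 to d3 — 7 moves in all.
Check: all required cells visited; 7 ≤ 7 moves.

b4 a4 a3 b3 c3 c2 d2 d3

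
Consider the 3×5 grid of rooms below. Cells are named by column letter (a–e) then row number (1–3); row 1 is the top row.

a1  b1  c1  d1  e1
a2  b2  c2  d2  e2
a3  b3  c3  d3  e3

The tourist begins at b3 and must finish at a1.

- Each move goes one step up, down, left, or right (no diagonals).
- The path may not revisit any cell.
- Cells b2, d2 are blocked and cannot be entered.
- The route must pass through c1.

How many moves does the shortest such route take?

5

Any route passes through c1 somewhere between b3 and a1. Summing Manhattan distances along the two legs (b3 → c1 → a1) gives a lower bound of 3 + 2 = 5 moves.
A route of 5 moves achieves this: b3 → c3 → c2 → c1 → b1 → a1.
Since 5 matches the lower bound, it is optimal.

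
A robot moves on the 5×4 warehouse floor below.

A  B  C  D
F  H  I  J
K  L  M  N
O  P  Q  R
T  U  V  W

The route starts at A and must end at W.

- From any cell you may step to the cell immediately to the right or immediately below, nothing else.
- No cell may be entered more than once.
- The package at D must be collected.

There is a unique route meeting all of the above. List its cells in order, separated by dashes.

Moves only go right or down, so the column and row indices never decrease.
Route from A: right 3 to D, down 4 to W — 7 moves in all.
Check: all required cells visited.

A - B - C - D - J - N - R - W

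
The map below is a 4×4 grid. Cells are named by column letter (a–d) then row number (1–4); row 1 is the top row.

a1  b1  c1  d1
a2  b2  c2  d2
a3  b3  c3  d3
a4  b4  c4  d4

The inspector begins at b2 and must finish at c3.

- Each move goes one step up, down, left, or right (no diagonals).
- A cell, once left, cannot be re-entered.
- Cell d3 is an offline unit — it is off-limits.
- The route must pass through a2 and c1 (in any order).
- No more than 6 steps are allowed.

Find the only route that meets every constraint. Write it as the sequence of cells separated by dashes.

b2 - a2 - a1 - b1 - c1 - c2 - c3

The 6-move cap with required stops at a2, c1 leaves no slack for detours.
Route from b2: left 1 to a2, up 1 to a1, right 2 to c1, down 2 to c3 — 6 moves in all.
Check: all required cells visited; 6 ≤ 6 moves.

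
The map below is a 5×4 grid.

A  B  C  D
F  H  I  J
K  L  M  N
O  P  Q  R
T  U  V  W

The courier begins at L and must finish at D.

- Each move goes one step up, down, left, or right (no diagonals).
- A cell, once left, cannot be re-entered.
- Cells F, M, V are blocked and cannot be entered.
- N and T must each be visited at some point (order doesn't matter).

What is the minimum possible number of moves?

Any route passes through N and T in some order between L and D. Summing Manhattan distances along each leg and taking the cheapest ordering (L → T → N → D) gives a lower bound of 3 + 5 + 2 = 10 moves.
A route of 10 moves achieves this: L → K → O → T → U → P → Q → R → N → J → D.
Since 10 matches the lower bound, it is optimal.

10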